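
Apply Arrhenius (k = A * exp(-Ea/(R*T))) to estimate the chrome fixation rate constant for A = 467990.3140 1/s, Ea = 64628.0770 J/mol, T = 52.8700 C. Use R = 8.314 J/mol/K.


T_K = T_C + 273.15 = 52.8700 + 273.15 = 326.0200 K
exponent = -Ea / (R * T_K) = -64628.0770 / (8.314 * 326.0200) = -23.8433
k = A * exp(exponent) = 467990.3140 * exp(-23.8433) = 2.0664e-05 1/s


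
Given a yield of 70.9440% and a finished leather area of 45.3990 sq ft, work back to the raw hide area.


Formula: raw = finished * 100 / yield
Substituting: raw = 45.3990 * 100 / 70.9440
Result: 63.9927 sq ft


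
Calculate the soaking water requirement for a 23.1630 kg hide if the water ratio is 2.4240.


Formula: Water = hide_weight * ratio
Substituting: Water = 23.1630 * 2.4240
Result: 56.1471 kg


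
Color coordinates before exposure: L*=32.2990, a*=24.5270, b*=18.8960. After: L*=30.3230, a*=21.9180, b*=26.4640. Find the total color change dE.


dL = -1.9760, da = -2.6090, db = 7.5680
dE = sqrt((-1.9760)^2 + (-2.6090)^2 + 7.5680^2) = 8.2454


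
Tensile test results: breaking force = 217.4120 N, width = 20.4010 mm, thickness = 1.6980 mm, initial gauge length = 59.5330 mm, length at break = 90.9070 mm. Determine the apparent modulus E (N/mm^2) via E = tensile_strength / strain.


TS = F / (w * t) = 217.4120 / (20.4010 * 1.6980) = 6.2762 N/mm^2
strain = (Lf - L0) / L0 = (90.9070 - 59.5330) / 59.5330 = 0.5270
E = TS / strain = 6.2762 / 0.5270 = 11.9092 N/mm^2


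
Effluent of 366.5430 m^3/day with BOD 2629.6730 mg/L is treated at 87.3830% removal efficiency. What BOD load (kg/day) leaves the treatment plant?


Load_in = volume * conc / 1000 = 366.5430 * 2629.6730 / 1000 = 963.8882 kg/day
Removed = Load_in * eff / 100 = 963.8882 * 87.3830 / 100 = 842.2745 kg/day
Load_out = Load_in - Removed = 963.8882 - 842.2745 = 121.6138 kg/day


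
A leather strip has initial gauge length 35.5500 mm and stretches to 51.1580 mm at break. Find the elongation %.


Formula: Elongation = (Lf - L0) / L0 * 100
Substituting: Elongation = (51.1580 - 35.5500) / 35.5500 * 100
Result: 43.9044 %


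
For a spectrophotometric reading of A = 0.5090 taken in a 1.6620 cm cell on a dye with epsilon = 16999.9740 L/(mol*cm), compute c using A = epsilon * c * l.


Formula: c = A / (epsilon * l)
Substituting: c = 0.5090 / (16999.9740 * 1.6620)
Result: 1.8015e-05 mol/L


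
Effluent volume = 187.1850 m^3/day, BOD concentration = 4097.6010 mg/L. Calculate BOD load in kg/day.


Formula: BOD_load = volume * conc / 1000
Substituting: BOD_load = 187.1850 * 4097.6010 / 1000
Result: 767.0094 kg/day


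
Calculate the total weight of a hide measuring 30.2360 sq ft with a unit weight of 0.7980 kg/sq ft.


Formula: Weight = area * weight_per_sqft
Substituting: Weight = 30.2360 * 0.7980
Result: 24.1283 kg


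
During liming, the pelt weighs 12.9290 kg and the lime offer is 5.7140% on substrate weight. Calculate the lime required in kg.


Formula: Lime = substrate * pct / 100
Substituting: Lime = 12.9290 * 5.7140 / 100
Result: 0.7388 kg


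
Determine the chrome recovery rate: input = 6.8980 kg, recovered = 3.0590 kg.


Formula: Recovery = recovered / input * 100
Substituting: Recovery = 3.0590 / 6.8980 * 100
Result: 44.3462 %


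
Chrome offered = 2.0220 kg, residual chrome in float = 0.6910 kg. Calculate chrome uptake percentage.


Formula: Uptake = (offered - residual) / offered * 100
Substituting: Uptake = (2.0220 - 0.6910) / 2.0220 * 100
Result: 65.8259 %


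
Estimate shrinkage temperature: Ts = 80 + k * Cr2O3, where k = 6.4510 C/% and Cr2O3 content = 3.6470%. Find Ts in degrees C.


Formula: Ts = 80 + k * Cr2O3
Substituting: Ts = 80 + 6.4510 * 3.6470
Result: 103.5268 C


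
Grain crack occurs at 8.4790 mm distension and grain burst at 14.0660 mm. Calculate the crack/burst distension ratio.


Formula: Ratio = crack / burst
Substituting: Ratio = 8.4790 / 14.0660
Result: 0.6028


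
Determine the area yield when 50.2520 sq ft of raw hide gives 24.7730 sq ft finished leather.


Formula: Yield = finished / raw * 100
Substituting: Yield = 24.7730 / 50.2520 * 100
Result: 49.2975 %


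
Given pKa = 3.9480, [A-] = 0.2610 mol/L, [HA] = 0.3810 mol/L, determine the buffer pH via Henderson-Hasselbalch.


ratio = [A-] / [HA] = 0.2610 / 0.3810 = 0.6850
log10(ratio) = -0.1643
pH = pKa + log10(ratio) = 3.9480 - 0.1643 = 3.7837


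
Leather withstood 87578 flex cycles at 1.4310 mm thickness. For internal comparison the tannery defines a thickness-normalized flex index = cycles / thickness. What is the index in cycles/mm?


Formula: Index = cycles / thickness
Substituting: Index = 87578 / 1.4310
Result: 61200.5590 cycles/mm


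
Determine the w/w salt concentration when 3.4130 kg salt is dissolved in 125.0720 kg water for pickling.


Formula: Conc = salt / (water + salt) * 100
Substituting: Conc = 3.4130 / (125.0720 + 3.4130) * 100
Result: 2.6563 %


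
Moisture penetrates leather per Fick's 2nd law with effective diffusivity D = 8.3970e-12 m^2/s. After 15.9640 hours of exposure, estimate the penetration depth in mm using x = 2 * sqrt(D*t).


t = 15.9640 hr * 3600 = 57470.4000 s
D * t = 8.3970e-12 * 57470.4000 = 4.8258e-07
x = 2 * sqrt(D*t) = 2 * sqrt(4.8258e-07) = 0.00138936 m = 1.3894 mm


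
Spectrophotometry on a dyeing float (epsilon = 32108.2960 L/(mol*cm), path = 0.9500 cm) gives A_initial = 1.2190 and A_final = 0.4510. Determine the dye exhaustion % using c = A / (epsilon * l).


c_initial = A_i / (epsilon * l) = 1.2190 / (32108.2960 * 0.9500) = 3.9963e-05 mol/L
c_final = A_f / (epsilon * l) = 0.4510 / (32108.2960 * 0.9500) = 1.4785e-05 mol/L
Exhaustion = (c_initial - c_final) / c_initial * 100 = (3.9963e-05 - 1.4785e-05) / 3.9963e-05 * 100 = 63.0025 %


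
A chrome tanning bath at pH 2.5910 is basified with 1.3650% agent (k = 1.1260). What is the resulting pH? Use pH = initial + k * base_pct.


Formula: pH_final = pH_initial + k * base_pct
Substituting: pH_final = 2.5910 + 1.1260 * 1.3650
Result: 4.1280


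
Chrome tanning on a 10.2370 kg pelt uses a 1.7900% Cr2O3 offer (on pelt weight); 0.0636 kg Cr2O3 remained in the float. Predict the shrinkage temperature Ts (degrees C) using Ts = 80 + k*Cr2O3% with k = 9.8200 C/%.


Offered = pelt * offer_pct / 100 = 10.2370 * 1.7900 / 100 = 0.1832 kg
Uptake = offered - residual = 0.1832 - 0.0636 = 0.1196 kg
Cr2O3% on pelt = uptake / pelt * 100 = 0.1196 / 10.2370 * 100 = 1.1687 %
Ts = 80 + k * Cr2O3% = 80 + 9.8200 * 1.1687 = 91.4769 C


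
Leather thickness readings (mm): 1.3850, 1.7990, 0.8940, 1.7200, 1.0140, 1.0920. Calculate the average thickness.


Formula: Average = sum / n
Substituting: Average = 7.9040 / 6
Result: 1.3173 mm


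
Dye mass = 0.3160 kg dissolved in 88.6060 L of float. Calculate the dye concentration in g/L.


Formula: Conc = dye_mass(kg) / volume(L) * 1000
Substituting: Conc = 0.3160 / 88.6060 * 1000
Result: 3.5663 g/L


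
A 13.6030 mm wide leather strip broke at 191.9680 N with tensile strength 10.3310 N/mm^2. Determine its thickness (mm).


Formula: t = F / (TS * w)
Substituting: t = 191.9680 / (10.3310 * 13.6030)
Result: 1.3660 mm


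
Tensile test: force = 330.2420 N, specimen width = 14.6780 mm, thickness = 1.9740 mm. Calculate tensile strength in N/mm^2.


Formula: TS = force / (width * thickness)
Substituting: TS = 330.2420 / (14.6780 * 1.9740)
Result: 11.3977 N/mm^2


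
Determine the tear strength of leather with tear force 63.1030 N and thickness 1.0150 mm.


Formula: Tear strength = force / thickness
Substituting: Tear strength = 63.1030 / 1.0150
Result: 62.1704 N/mm


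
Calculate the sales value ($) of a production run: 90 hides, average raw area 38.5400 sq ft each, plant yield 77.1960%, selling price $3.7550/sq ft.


Raw_total = N * avg_area = 90 * 38.5400 = 3468.6000 sq ft
Finished = Raw_total * yield / 100 = 3468.6000 * 77.1960 / 100 = 2677.6205 sq ft
Value = Finished * price = 2677.6205 * 3.7550 = 10054.4648 $


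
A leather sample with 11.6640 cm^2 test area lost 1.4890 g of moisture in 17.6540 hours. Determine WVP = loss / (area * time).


Formula: WVP = loss / (area * time)
Substituting: WVP = 1.4890 / (11.6640 * 17.6540)
Result: 0.00723109 g/(cm^2*hr)


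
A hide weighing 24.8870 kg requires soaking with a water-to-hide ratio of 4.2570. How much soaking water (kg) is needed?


Formula: Water = hide_weight * ratio
Substituting: Water = 24.8870 * 4.2570
Result: 105.9440 kg


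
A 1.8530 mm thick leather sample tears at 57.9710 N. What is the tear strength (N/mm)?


Formula: Tear strength = force / thickness
Substituting: Tear strength = 57.9710 / 1.8530
Result: 31.2849 N/mm


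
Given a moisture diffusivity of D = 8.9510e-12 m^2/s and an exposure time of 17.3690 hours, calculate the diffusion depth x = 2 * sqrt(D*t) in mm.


t = 17.3690 hr * 3600 = 62528.4000 s
D * t = 8.9510e-12 * 62528.4000 = 5.5969e-07
x = 2 * sqrt(D*t) = 2 * sqrt(5.5969e-07) = 0.00149625 m = 1.4963 mm


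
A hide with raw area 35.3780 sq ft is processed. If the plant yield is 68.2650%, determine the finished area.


Formula: finished = raw * yield / 100
Substituting: finished = 35.3780 * 68.2650 / 100
Result: 24.1508 sq ft


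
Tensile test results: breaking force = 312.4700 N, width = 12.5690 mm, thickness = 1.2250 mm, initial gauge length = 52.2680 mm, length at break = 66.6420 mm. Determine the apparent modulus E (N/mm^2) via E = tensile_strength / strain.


TS = F / (w * t) = 312.4700 / (12.5690 * 1.2250) = 20.2942 N/mm^2
strain = (Lf - L0) / L0 = (66.6420 - 52.2680) / 52.2680 = 0.2750
E = TS / strain = 20.2942 / 0.2750 = 73.7955 N/mm^2


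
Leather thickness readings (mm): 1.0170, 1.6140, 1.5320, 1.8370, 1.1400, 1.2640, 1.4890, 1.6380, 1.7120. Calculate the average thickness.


Formula: Average = sum / n
Substituting: Average = 13.2430 / 9
Result: 1.4714 mm


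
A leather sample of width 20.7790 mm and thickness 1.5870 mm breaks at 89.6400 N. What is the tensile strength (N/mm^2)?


Formula: TS = force / (width * thickness)
Substituting: TS = 89.6400 / (20.7790 * 1.5870)
Result: 2.7183 N/mm^2


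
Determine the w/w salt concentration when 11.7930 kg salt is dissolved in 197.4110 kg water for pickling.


Formula: Conc = salt / (water + salt) * 100
Substituting: Conc = 11.7930 / (197.4110 + 11.7930) * 100
Result: 5.6371 %


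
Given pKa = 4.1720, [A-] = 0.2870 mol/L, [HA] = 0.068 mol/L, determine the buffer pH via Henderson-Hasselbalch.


ratio = [A-] / [HA] = 0.2870 / 0.068 = 4.2206
log10(ratio) = 0.6254
pH = pKa + log10(ratio) = 4.1720 + 0.6254 = 4.7974


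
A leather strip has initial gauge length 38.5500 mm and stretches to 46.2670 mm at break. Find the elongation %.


Formula: Elongation = (Lf - L0) / L0 * 100
Substituting: Elongation = (46.2670 - 38.5500) / 38.5500 * 100
Result: 20.0182 %


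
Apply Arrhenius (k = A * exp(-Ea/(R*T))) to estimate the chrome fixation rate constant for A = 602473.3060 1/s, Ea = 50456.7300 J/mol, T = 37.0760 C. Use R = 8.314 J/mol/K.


T_K = T_C + 273.15 = 37.0760 + 273.15 = 310.2260 K
exponent = -Ea / (R * T_K) = -50456.7300 / (8.314 * 310.2260) = -19.5628
k = A * exp(exponent) = 602473.3060 * exp(-19.5628) = 0.00192276 1/s


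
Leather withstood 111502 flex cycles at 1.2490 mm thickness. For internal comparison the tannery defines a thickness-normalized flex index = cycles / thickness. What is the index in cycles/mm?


Formula: Index = cycles / thickness
Substituting: Index = 111502 / 1.2490
Result: 89273.0184 cycles/mm


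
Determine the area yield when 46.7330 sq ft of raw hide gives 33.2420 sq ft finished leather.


Formula: Yield = finished / raw * 100
Substituting: Yield = 33.2420 / 46.7330 * 100
Result: 71.1317 %


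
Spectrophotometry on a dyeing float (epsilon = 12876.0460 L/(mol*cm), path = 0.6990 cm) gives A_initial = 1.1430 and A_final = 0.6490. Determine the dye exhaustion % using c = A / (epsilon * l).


c_initial = A_i / (epsilon * l) = 1.1430 / (12876.0460 * 0.6990) = 1.2699e-04 mol/L
c_final = A_f / (epsilon * l) = 0.6490 / (12876.0460 * 0.6990) = 7.2108e-05 mol/L
Exhaustion = (c_initial - c_final) / c_initial * 100 = (1.2699e-04 - 7.2108e-05) / 1.2699e-04 * 100 = 43.2196 %


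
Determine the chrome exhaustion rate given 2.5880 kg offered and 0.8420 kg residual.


Formula: Uptake = (offered - residual) / offered * 100
Substituting: Uptake = (2.5880 - 0.8420) / 2.5880 * 100
Result: 67.4652 %


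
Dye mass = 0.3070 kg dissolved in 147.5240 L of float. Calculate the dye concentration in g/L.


Formula: Conc = dye_mass(kg) / volume(L) * 1000
Substituting: Conc = 0.3070 / 147.5240 * 1000
Result: 2.0810 g/L


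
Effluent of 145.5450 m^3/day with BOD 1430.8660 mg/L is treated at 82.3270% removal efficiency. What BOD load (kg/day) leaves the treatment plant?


Load_in = volume * conc / 1000 = 145.5450 * 1430.8660 / 1000 = 208.2554 kg/day
Removed = Load_in * eff / 100 = 208.2554 * 82.3270 / 100 = 171.4504 kg/day
Load_out = Load_in - Removed = 208.2554 - 171.4504 = 36.8050 kg/day


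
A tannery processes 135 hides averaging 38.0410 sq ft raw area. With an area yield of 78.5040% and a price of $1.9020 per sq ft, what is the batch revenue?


Raw_total = N * avg_area = 135 * 38.0410 = 5135.5350 sq ft
Finished = Raw_total * yield / 100 = 5135.5350 * 78.5040 / 100 = 4031.6004 sq ft
Value = Finished * price = 4031.6004 * 1.9020 = 7668.1040 $


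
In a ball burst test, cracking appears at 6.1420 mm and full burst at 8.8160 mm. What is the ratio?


Formula: Ratio = crack / burst
Substituting: Ratio = 6.1420 / 8.8160
Result: 0.6967


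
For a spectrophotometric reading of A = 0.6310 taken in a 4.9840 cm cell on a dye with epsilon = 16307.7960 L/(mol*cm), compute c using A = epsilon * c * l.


Formula: c = A / (epsilon * l)
Substituting: c = 0.6310 / (16307.7960 * 4.9840)
Result: 7.7635e-06 mol/L


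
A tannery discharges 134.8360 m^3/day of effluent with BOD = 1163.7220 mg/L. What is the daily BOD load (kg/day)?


Formula: BOD_load = volume * conc / 1000
Substituting: BOD_load = 134.8360 * 1163.7220 / 1000
Result: 156.9116 kg/day


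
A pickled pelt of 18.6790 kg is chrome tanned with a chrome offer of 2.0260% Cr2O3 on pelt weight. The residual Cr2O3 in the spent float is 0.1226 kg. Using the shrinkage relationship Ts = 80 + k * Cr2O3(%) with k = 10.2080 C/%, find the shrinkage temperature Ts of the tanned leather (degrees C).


Offered = pelt * offer_pct / 100 = 18.6790 * 2.0260 / 100 = 0.3784 kg
Uptake = offered - residual = 0.3784 - 0.1226 = 0.2558 kg
Cr2O3% on pelt = uptake / pelt * 100 = 0.2558 / 18.6790 * 100 = 1.3696 %
Ts = 80 + k * Cr2O3% = 80 + 10.2080 * 1.3696 = 93.9814 C


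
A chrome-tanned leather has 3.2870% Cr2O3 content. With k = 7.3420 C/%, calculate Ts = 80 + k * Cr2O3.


Formula: Ts = 80 + k * Cr2O3
Substituting: Ts = 80 + 7.3420 * 3.2870
Result: 104.1332 C


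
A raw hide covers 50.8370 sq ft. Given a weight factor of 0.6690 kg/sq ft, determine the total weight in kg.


Formula: Weight = area * weight_per_sqft
Substituting: Weight = 50.8370 * 0.6690
Result: 34.0100 kg


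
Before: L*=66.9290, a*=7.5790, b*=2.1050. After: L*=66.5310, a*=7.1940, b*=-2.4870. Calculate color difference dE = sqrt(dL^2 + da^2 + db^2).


dL = -0.3980, da = -0.3850, db = -4.5920
dE = sqrt((-0.3980)^2 + (-0.3850)^2 + (-4.5920)^2) = 4.6253


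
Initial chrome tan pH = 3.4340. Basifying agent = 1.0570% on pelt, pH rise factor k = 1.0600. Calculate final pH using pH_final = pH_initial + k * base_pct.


Formula: pH_final = pH_initial + k * base_pct
Substituting: pH_final = 3.4340 + 1.0600 * 1.0570
Result: 4.5544


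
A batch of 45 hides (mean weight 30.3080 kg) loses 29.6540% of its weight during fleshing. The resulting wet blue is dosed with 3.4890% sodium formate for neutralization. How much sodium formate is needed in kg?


Total_raw = N * avg_wt = 45 * 30.3080 = 1363.8600 kg
Substrate = Total_raw * (1 - loss/100) = 1363.8600 * (1 - 29.6540/100) = 959.4210 kg
Neutralizer = Substrate * pct / 100 = 959.4210 * 3.4890 / 100 = 33.4742 kg


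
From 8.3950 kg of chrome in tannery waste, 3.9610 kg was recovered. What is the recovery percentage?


Formula: Recovery = recovered / input * 100
Substituting: Recovery = 3.9610 / 8.3950 * 100
Result: 47.1828 %


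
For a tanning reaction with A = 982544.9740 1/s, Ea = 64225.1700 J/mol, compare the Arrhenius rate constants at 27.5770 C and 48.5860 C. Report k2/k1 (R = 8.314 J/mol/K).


T1 = 27.5770 + 273.15 = 300.7270 K; T2 = 48.5860 + 273.15 = 321.7360 K
k1 = A * exp(-Ea/(R*T1)) = 982544.9740 * exp(-64225.1700/(8.314*300.7270)) = 6.8610e-06 1/s
k2 = A * exp(-Ea/(R*T2)) = 982544.9740 * exp(-64225.1700/(8.314*321.7360)) = 3.6716e-05 1/s
k2/k1 = 3.6716e-05 / 6.8610e-06 = 5.3515


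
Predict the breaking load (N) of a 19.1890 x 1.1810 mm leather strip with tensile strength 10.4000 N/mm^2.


Formula: F = TS * w * t
Substituting: F = 10.4000 * 19.1890 * 1.1810
Result: 235.6870 N


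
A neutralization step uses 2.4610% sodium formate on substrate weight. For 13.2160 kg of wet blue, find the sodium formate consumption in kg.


Formula: Neutralizer = substrate * pct / 100
Substituting: Neutralizer = 13.2160 * 2.4610 / 100
Result: 0.3252 kg


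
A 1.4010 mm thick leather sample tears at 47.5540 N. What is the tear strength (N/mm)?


Formula: Tear strength = force / thickness
Substituting: Tear strength = 47.5540 / 1.4010
Result: 33.9429 N/mm


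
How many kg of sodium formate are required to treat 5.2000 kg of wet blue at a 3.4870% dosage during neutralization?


Formula: Neutralizer = substrate * pct / 100
Substituting: Neutralizer = 5.2000 * 3.4870 / 100
Result: 0.1813 kg


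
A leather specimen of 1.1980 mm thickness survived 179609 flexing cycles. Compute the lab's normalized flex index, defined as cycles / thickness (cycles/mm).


Formula: Index = cycles / thickness
Substituting: Index = 179609 / 1.1980
Result: 149924.0401 cycles/mm


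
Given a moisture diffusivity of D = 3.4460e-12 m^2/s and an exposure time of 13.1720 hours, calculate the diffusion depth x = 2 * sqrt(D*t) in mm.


t = 13.1720 hr * 3600 = 47419.2000 s
D * t = 3.4460e-12 * 47419.2000 = 1.6341e-07
x = 2 * sqrt(D*t) = 2 * sqrt(1.6341e-07) = 8.0847e-04 m = 0.8085 mm


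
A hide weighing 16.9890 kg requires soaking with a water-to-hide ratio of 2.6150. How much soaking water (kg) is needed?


Formula: Water = hide_weight * ratio
Substituting: Water = 16.9890 * 2.6150
Result: 44.4262 kg


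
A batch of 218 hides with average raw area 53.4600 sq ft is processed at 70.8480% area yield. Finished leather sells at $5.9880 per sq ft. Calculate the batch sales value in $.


Raw_total = N * avg_area = 218 * 53.4600 = 11654.2800 sq ft
Finished = Raw_total * yield / 100 = 11654.2800 * 70.8480 / 100 = 8256.8243 sq ft
Value = Finished * price = 8256.8243 * 5.9880 = 49441.8639 $


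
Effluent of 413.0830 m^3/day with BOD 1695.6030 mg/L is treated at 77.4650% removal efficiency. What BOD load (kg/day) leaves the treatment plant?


Load_in = volume * conc / 1000 = 413.0830 * 1695.6030 / 1000 = 700.4248 kg/day
Removed = Load_in * eff / 100 = 700.4248 * 77.4650 / 100 = 542.5841 kg/day
Load_out = Load_in - Removed = 700.4248 - 542.5841 = 157.8407 kg/day


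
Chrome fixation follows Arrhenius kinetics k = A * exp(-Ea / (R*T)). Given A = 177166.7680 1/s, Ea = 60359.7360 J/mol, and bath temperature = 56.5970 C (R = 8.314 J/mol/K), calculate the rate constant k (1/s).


T_K = T_C + 273.15 = 56.5970 + 273.15 = 329.7470 K
exponent = -Ea / (R * T_K) = -60359.7360 / (8.314 * 329.7470) = -22.0169
k = A * exp(exponent) = 177166.7680 * exp(-22.0169) = 4.8591e-05 1/s


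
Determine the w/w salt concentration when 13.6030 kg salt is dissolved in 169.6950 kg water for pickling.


Formula: Conc = salt / (water + salt) * 100
Substituting: Conc = 13.6030 / (169.6950 + 13.6030) * 100
Result: 7.4212 %


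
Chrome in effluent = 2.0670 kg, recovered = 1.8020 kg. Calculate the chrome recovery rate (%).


Formula: Recovery = recovered / input * 100
Substituting: Recovery = 1.8020 / 2.0670 * 100
Result: 87.1795 %


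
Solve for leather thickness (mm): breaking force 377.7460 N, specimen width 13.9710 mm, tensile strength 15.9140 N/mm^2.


Formula: t = F / (TS * w)
Substituting: t = 377.7460 / (15.9140 * 13.9710)
Result: 1.6990 mm


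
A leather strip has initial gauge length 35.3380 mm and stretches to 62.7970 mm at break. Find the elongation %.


Formula: Elongation = (Lf - L0) / L0 * 100
Substituting: Elongation = (62.7970 - 35.3380) / 35.3380 * 100
Result: 77.7039 %


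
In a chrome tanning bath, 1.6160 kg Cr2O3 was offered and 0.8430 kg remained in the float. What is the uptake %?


Formula: Uptake = (offered - residual) / offered * 100
Substituting: Uptake = (1.6160 - 0.8430) / 1.6160 * 100
Result: 47.8342 %


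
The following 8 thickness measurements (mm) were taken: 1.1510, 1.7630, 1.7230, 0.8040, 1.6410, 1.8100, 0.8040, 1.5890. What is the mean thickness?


Formula: Average = sum / n
Substituting: Average = 11.2850 / 8
Result: 1.4106 mm


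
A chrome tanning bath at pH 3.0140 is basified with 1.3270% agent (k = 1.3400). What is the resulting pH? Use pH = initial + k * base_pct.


Formula: pH_final = pH_initial + k * base_pct
Substituting: pH_final = 3.0140 + 1.3400 * 1.3270
Result: 4.7922


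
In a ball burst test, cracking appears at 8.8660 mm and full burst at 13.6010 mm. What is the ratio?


Formula: Ratio = crack / burst
Substituting: Ratio = 8.8660 / 13.6010
Result: 0.6519


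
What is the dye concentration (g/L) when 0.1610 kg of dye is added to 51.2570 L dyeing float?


Formula: Conc = dye_mass(kg) / volume(L) * 1000
Substituting: Conc = 0.1610 / 51.2570 * 1000
Result: 3.1410 g/L


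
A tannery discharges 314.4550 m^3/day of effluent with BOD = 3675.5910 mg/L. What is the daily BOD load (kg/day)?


Formula: BOD_load = volume * conc / 1000
Substituting: BOD_load = 314.4550 * 3675.5910 / 1000
Result: 1155.8080 kg/day


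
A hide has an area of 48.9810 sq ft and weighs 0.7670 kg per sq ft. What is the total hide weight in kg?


Formula: Weight = area * weight_per_sqft
Substituting: Weight = 48.9810 * 0.7670
Result: 37.5684 kg


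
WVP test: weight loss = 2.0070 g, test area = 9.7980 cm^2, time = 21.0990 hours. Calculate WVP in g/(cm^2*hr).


Formula: WVP = loss / (area * time)
Substituting: WVP = 2.0070 / (9.7980 * 21.0990)
Result: 0.00970841 g/(cm^2*hr)


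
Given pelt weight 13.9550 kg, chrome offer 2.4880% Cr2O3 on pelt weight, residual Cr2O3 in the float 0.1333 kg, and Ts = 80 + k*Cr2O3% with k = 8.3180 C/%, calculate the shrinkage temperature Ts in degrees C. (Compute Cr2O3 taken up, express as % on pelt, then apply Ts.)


Offered = pelt * offer_pct / 100 = 13.9550 * 2.4880 / 100 = 0.3472 kg
Uptake = offered - residual = 0.3472 - 0.1333 = 0.2139 kg
Cr2O3% on pelt = uptake / pelt * 100 = 0.2139 / 13.9550 * 100 = 1.5328 %
Ts = 80 + k * Cr2O3% = 80 + 8.3180 * 1.5328 = 92.7497 C


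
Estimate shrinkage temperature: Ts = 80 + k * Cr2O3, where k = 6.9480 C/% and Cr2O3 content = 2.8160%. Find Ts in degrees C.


Formula: Ts = 80 + k * Cr2O3
Substituting: Ts = 80 + 6.9480 * 2.8160
Result: 99.5656 C


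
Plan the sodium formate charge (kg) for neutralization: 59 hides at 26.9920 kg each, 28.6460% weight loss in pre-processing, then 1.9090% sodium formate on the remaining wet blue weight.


Total_raw = N * avg_wt = 59 * 26.9920 = 1592.5280 kg
Substrate = Total_raw * (1 - loss/100) = 1592.5280 * (1 - 28.6460/100) = 1136.3324 kg
Neutralizer = Substrate * pct / 100 = 1136.3324 * 1.9090 / 100 = 21.6926 kg


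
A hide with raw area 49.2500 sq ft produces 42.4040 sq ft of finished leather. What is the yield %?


Formula: Yield = finished / raw * 100
Substituting: Yield = 42.4040 / 49.2500 * 100
Result: 86.0995 %


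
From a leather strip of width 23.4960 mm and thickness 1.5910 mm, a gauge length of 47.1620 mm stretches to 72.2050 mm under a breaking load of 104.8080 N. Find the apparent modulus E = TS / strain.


TS = F / (w * t) = 104.8080 / (23.4960 * 1.5910) = 2.8037 N/mm^2
strain = (Lf - L0) / L0 = (72.2050 - 47.1620) / 47.1620 = 0.5310
E = TS / strain = 2.8037 / 0.5310 = 5.2800 N/mm^2


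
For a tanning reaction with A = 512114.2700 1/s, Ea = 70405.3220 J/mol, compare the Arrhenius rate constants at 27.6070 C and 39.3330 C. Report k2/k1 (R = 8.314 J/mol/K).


T1 = 27.6070 + 273.15 = 300.7570 K; T2 = 39.3330 + 273.15 = 312.4830 K
k1 = A * exp(-Ea/(R*T1)) = 512114.2700 * exp(-70405.3220/(8.314*300.7570)) = 3.0278e-07 1/s
k2 = A * exp(-Ea/(R*T2)) = 512114.2700 * exp(-70405.3220/(8.314*312.4830)) = 8.7095e-07 1/s
k2/k1 = 8.7095e-07 / 3.0278e-07 = 2.8765


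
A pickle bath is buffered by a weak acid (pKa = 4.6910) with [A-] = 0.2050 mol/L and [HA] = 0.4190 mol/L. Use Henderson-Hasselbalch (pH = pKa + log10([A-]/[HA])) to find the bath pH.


ratio = [A-] / [HA] = 0.2050 / 0.4190 = 0.4893
log10(ratio) = -0.3105
pH = pKa + log10(ratio) = 4.6910 - 0.3105 = 4.3805


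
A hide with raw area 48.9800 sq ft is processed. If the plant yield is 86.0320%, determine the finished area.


Formula: finished = raw * yield / 100
Substituting: finished = 48.9800 * 86.0320 / 100
Result: 42.1385 sq ft


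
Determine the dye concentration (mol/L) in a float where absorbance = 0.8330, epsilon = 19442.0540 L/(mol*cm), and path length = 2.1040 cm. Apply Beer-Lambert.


Formula: c = A / (epsilon * l)
Substituting: c = 0.8330 / (19442.0540 * 2.1040)
Result: 2.0364e-05 mol/L


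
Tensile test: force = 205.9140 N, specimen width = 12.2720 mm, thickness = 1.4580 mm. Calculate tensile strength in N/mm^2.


Formula: TS = force / (width * thickness)
Substituting: TS = 205.9140 / (12.2720 * 1.4580)
Result: 11.5083 N/mm^2


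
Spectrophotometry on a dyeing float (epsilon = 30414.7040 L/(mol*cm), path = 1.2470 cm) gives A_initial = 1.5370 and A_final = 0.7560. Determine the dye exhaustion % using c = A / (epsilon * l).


c_initial = A_i / (epsilon * l) = 1.5370 / (30414.7040 * 1.2470) = 4.0525e-05 mol/L
c_final = A_f / (epsilon * l) = 0.7560 / (30414.7040 * 1.2470) = 1.9933e-05 mol/L
Exhaustion = (c_initial - c_final) / c_initial * 100 = (4.0525e-05 - 1.9933e-05) / 4.0525e-05 * 100 = 50.8133 %


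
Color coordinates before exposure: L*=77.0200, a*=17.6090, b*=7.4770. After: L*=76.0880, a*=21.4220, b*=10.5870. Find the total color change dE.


dL = -0.9320, da = 3.8130, db = 3.1100
dE = sqrt((-0.9320)^2 + 3.8130^2 + 3.1100^2) = 5.0080


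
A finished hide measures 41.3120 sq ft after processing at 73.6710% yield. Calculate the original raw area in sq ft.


Formula: raw = finished * 100 / yield
Substituting: raw = 41.3120 * 100 / 73.6710
Result: 56.0763 sq ft


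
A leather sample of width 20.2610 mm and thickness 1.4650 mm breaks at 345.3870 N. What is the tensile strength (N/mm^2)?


Formula: TS = force / (width * thickness)
Substituting: TS = 345.3870 / (20.2610 * 1.4650)
Result: 11.6361 N/mm^2


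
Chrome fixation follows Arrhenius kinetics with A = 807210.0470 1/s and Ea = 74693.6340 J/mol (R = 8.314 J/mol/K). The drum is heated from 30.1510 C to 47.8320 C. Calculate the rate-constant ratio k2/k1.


T1 = 30.1510 + 273.15 = 303.3010 K; T2 = 47.8320 + 273.15 = 320.9820 K
k1 = A * exp(-Ea/(R*T1)) = 807210.0470 * exp(-74693.6340/(8.314*303.3010)) = 1.1034e-07 1/s
k2 = A * exp(-Ea/(R*T2)) = 807210.0470 * exp(-74693.6340/(8.314*320.9820)) = 5.6411e-07 1/s
k2/k1 = 5.6411e-07 / 1.1034e-07 = 5.1123


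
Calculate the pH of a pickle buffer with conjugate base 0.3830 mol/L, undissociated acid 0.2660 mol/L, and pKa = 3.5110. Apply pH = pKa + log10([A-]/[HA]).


ratio = [A-] / [HA] = 0.3830 / 0.2660 = 1.4398
log10(ratio) = 0.1583
pH = pKa + log10(ratio) = 3.5110 + 0.1583 = 3.6693


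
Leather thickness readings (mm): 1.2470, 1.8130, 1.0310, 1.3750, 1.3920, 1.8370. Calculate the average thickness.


Formula: Average = sum / n
Substituting: Average = 8.6950 / 6
Result: 1.4492 mm


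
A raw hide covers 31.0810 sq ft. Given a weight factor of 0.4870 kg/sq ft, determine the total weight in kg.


Formula: Weight = area * weight_per_sqft
Substituting: Weight = 31.0810 * 0.4870
Result: 15.1364 kg


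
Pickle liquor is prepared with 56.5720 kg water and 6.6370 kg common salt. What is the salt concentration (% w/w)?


Formula: Conc = salt / (water + salt) * 100
Substituting: Conc = 6.6370 / (56.5720 + 6.6370) * 100
Result: 10.5001 %


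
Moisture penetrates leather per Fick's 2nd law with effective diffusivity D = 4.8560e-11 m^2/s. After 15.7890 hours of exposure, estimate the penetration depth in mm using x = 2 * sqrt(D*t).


t = 15.7890 hr * 3600 = 56840.4000 s
D * t = 4.8560e-11 * 56840.4000 = 2.7602e-06
x = 2 * sqrt(D*t) = 2 * sqrt(2.7602e-06) = 0.00332275 m = 3.3228 mm


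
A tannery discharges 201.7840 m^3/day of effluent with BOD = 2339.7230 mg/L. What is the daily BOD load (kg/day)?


Formula: BOD_load = volume * conc / 1000
Substituting: BOD_load = 201.7840 * 2339.7230 / 1000
Result: 472.1187 kg/day


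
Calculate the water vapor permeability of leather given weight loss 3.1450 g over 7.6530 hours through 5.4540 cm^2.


Formula: WVP = loss / (area * time)
Substituting: WVP = 3.1450 / (5.4540 * 7.6530)
Result: 0.0753484 g/(cm^2*hr)


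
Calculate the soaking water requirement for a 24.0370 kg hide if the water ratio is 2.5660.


Formula: Water = hide_weight * ratio
Substituting: Water = 24.0370 * 2.5660
Result: 61.6789 kg


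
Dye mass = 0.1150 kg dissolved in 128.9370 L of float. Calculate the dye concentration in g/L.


Formula: Conc = dye_mass(kg) / volume(L) * 1000
Substituting: Conc = 0.1150 / 128.9370 * 1000
Result: 0.8919 g/L


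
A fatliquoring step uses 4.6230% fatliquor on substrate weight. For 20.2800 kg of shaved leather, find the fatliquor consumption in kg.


Formula: Fat = substrate * pct / 100
Substituting: Fat = 20.2800 * 4.6230 / 100
Result: 0.9375 kg


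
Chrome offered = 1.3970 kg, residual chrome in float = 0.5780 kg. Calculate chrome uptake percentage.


Formula: Uptake = (offered - residual) / offered * 100
Substituting: Uptake = (1.3970 - 0.5780) / 1.3970 * 100
Result: 58.6256 %


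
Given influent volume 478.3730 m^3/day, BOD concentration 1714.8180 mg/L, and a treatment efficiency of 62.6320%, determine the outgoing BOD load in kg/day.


Load_in = volume * conc / 1000 = 478.3730 * 1714.8180 / 1000 = 820.3226 kg/day
Removed = Load_in * eff / 100 = 820.3226 * 62.6320 / 100 = 513.7845 kg/day
Load_out = Load_in - Removed = 820.3226 - 513.7845 = 306.5382 kg/day


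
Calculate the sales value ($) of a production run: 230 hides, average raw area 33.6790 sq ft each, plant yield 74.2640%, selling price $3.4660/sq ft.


Raw_total = N * avg_area = 230 * 33.6790 = 7746.1700 sq ft
Finished = Raw_total * yield / 100 = 7746.1700 * 74.2640 / 100 = 5752.6157 sq ft
Value = Finished * price = 5752.6157 * 3.4660 = 19938.5660 $


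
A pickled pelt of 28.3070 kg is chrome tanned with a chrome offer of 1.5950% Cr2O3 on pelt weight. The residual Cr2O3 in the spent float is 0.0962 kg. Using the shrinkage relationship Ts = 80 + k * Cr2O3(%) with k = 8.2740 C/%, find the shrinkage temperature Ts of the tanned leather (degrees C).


Offered = pelt * offer_pct / 100 = 28.3070 * 1.5950 / 100 = 0.4515 kg
Uptake = offered - residual = 0.4515 - 0.0962 = 0.3553 kg
Cr2O3% on pelt = uptake / pelt * 100 = 0.3553 / 28.3070 * 100 = 1.2552 %
Ts = 80 + k * Cr2O3% = 80 + 8.2740 * 1.2552 = 90.3852 C


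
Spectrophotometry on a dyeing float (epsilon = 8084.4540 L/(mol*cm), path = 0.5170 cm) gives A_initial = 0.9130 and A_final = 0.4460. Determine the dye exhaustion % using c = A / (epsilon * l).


c_initial = A_i / (epsilon * l) = 0.9130 / (8084.4540 * 0.5170) = 2.1844e-04 mol/L
c_final = A_f / (epsilon * l) = 0.4460 / (8084.4540 * 0.5170) = 1.0671e-04 mol/L
Exhaustion = (c_initial - c_final) / c_initial * 100 = (2.1844e-04 - 1.0671e-04) / 2.1844e-04 * 100 = 51.1501 %


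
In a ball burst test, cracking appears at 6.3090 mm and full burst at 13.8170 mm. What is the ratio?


Formula: Ratio = crack / burst
Substituting: Ratio = 6.3090 / 13.8170
Result: 0.4566


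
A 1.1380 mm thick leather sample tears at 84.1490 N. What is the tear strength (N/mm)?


Formula: Tear strength = force / thickness
Substituting: Tear strength = 84.1490 / 1.1380
Result: 73.9446 N/mm


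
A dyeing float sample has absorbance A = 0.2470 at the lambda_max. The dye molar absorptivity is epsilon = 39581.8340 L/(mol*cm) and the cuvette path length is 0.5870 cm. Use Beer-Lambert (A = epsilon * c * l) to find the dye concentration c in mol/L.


Formula: c = A / (epsilon * l)
Substituting: c = 0.2470 / (39581.8340 * 0.5870)
Result: 1.0631e-05 mol/L


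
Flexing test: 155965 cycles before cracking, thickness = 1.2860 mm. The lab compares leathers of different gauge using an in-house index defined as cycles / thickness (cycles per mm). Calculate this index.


Formula: Index = cycles / thickness
Substituting: Index = 155965 / 1.2860
Result: 121279.1602 cycles/mm


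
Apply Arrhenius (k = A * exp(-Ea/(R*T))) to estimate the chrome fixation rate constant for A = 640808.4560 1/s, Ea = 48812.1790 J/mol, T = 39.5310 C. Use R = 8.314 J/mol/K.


T_K = T_C + 273.15 = 39.5310 + 273.15 = 312.6810 K
exponent = -Ea / (R * T_K) = -48812.1790 / (8.314 * 312.6810) = -18.7766
k = A * exp(exponent) = 640808.4560 * exp(-18.7766) = 0.0044891 1/s


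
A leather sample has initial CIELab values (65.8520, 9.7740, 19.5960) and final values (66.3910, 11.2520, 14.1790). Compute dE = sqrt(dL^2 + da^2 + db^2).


dL = 0.5390, da = 1.4780, db = -5.4170
dE = sqrt(0.5390^2 + 1.4780^2 + (-5.4170)^2) = 5.6408


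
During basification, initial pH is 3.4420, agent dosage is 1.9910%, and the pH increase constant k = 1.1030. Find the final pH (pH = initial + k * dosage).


Formula: pH_final = pH_initial + k * base_pct
Substituting: pH_final = 3.4420 + 1.1030 * 1.9910
Result: 5.6381


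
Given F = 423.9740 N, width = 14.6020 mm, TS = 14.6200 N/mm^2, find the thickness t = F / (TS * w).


Formula: t = F / (TS * w)
Substituting: t = 423.9740 / (14.6200 * 14.6020)
Result: 1.9860 mm


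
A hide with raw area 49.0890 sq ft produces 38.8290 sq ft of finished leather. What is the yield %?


Formula: Yield = finished / raw * 100
Substituting: Yield = 38.8290 / 49.0890 * 100
Result: 79.0992 %


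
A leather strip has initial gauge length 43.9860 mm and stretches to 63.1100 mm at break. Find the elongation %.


Formula: Elongation = (Lf - L0) / L0 * 100
Substituting: Elongation = (63.1100 - 43.9860) / 43.9860 * 100
Result: 43.4775 %


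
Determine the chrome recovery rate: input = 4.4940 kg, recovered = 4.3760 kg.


Formula: Recovery = recovered / input * 100
Substituting: Recovery = 4.3760 / 4.4940 * 100
Result: 97.3743 %


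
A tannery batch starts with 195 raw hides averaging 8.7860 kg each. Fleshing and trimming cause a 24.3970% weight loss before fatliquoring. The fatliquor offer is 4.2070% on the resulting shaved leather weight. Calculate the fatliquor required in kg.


Total_raw = N * avg_wt = 195 * 8.7860 = 1713.2700 kg
Substrate = Total_raw * (1 - loss/100) = 1713.2700 * (1 - 24.3970/100) = 1295.2835 kg
Fat = Substrate * pct / 100 = 1295.2835 * 4.2070 / 100 = 54.4926 kg


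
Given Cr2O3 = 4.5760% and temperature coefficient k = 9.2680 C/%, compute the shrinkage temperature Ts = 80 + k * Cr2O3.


Formula: Ts = 80 + k * Cr2O3
Substituting: Ts = 80 + 9.2680 * 4.5760
Result: 122.4104 C


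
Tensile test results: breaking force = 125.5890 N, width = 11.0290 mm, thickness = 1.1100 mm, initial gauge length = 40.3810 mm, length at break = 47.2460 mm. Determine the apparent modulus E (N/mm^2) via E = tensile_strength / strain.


TS = F / (w * t) = 125.5890 / (11.0290 * 1.1100) = 10.2587 N/mm^2
strain = (Lf - L0) / L0 = (47.2460 - 40.3810) / 40.3810 = 0.1700
E = TS / strain = 10.2587 / 0.1700 = 60.3433 N/mm^2


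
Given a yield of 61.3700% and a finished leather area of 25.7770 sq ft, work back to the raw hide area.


Formula: raw = finished * 100 / yield
Substituting: raw = 25.7770 * 100 / 61.3700
Result: 42.0026 sq ft


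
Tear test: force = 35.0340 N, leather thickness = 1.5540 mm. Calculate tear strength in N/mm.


Formula: Tear strength = force / thickness
Substituting: Tear strength = 35.0340 / 1.5540
Result: 22.5444 N/mm


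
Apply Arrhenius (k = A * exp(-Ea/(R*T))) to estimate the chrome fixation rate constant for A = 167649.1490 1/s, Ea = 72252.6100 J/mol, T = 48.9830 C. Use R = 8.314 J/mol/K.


T_K = T_C + 273.15 = 48.9830 + 273.15 = 322.1330 K
exponent = -Ea / (R * T_K) = -72252.6100 / (8.314 * 322.1330) = -26.9779
k = A * exp(exponent) = 167649.1490 * exp(-26.9779) = 3.2214e-07 1/s


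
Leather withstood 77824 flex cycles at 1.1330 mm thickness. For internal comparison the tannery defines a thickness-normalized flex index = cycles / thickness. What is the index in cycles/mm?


Formula: Index = cycles / thickness
Substituting: Index = 77824 / 1.1330
Result: 68688.4378 cycles/mm


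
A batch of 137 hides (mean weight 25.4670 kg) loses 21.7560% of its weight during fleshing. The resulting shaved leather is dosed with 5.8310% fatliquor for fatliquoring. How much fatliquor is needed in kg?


Total_raw = N * avg_wt = 137 * 25.4670 = 3488.9790 kg
Substrate = Total_raw * (1 - loss/100) = 3488.9790 * (1 - 21.7560/100) = 2729.9167 kg
Fat = Substrate * pct / 100 = 2729.9167 * 5.8310 / 100 = 159.1814 kg


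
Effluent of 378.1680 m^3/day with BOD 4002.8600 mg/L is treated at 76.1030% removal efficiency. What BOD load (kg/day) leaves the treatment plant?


Load_in = volume * conc / 1000 = 378.1680 * 4002.8600 / 1000 = 1513.7536 kg/day
Removed = Load_in * eff / 100 = 1513.7536 * 76.1030 / 100 = 1152.0119 kg/day
Load_out = Load_in - Removed = 1513.7536 - 1152.0119 = 361.7417 kg/day


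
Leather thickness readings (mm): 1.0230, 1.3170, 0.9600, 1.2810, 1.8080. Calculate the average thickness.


Formula: Average = sum / n
Substituting: Average = 6.3890 / 5
Result: 1.2778 mm


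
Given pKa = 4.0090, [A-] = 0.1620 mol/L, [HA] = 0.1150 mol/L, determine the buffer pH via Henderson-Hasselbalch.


ratio = [A-] / [HA] = 0.1620 / 0.1150 = 1.4087
log10(ratio) = 0.1488
pH = pKa + log10(ratio) = 4.0090 + 0.1488 = 4.1578


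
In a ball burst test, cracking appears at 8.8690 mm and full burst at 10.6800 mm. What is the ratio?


Formula: Ratio = crack / burst
Substituting: Ratio = 8.8690 / 10.6800
Result: 0.8304


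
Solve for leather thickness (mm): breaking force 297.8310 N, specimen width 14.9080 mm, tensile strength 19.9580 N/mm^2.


Formula: t = F / (TS * w)
Substituting: t = 297.8310 / (19.9580 * 14.9080)
Result: 1.0010 mm


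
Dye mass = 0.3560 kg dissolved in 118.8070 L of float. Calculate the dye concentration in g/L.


Formula: Conc = dye_mass(kg) / volume(L) * 1000
Substituting: Conc = 0.3560 / 118.8070 * 1000
Result: 2.9965 g/L


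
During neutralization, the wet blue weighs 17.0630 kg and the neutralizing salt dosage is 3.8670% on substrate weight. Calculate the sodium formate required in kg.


Formula: Neutralizer = substrate * pct / 100
Substituting: Neutralizer = 17.0630 * 3.8670 / 100
Result: 0.6598 kg


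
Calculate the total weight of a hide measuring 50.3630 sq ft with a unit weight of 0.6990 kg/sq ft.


Formula: Weight = area * weight_per_sqft
Substituting: Weight = 50.3630 * 0.6990
Result: 35.2037 kg


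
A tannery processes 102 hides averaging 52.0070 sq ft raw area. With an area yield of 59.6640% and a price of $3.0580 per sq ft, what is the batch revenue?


Raw_total = N * avg_area = 102 * 52.0070 = 5304.7140 sq ft
Finished = Raw_total * yield / 100 = 5304.7140 * 59.6640 / 100 = 3165.0046 sq ft
Value = Finished * price = 3165.0046 * 3.0580 = 9678.5839 $
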